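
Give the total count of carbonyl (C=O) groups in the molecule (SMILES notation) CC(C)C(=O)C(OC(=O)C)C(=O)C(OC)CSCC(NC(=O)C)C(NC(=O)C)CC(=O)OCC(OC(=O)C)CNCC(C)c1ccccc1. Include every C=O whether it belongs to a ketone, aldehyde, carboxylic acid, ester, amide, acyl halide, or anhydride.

CO: ketone, 1 C=O (running total 1).
CH(OCOCH3): ester, 1 C=O (running total 2).
CO: ketone, 1 C=O (running total 3).
CH(NHCOCH3): amide, 1 C=O (running total 4).
CH(NHCOCH3): amide, 1 C=O (running total 5).
CH2COOCH2: ester, 1 C=O (running total 6).
CH(OCOCH3): ester, 1 C=O (running total 7).

7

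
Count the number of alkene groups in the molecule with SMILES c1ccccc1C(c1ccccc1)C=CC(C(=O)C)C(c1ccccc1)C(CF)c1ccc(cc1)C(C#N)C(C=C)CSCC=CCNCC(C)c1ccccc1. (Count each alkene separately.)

Reading the structure from left to right:
  C6H5: C6H5– phenyl ring → arene.
  CH(C6H5): pendant –C6H5: benzene ring → arene.
  CH=CH: C=C double bond → alkene.
  CH(COCH3): pendant –COCH3: carbonyl C bonded to two carbons → ketone.
  CH(C6H5): pendant –C6H5: benzene ring → arene.
  CH(CH2F): pendant –CH2X: halogen on sp³ carbon → alkyl halide.
  C6H4: para-disubstituted benzene ring → arene.
  CH(CN): pendant –C≡N: nitrile.
  CH(CH=CH2): pendant –CH=CH2: C=C double bond → alkene.
  CH2SCH2: C–S–C linkage → sulfide (thioether).
  CH=CH: C=C double bond → alkene.
  CH2NHCH2: C–N–C with sp³ carbons and no adjacent C=O → amine (secondary).
  C6H5: –C6H5 phenyl ring → arene.
Alkene appears at: CH=CH, CH(CH=CH2), CH=CH → 3.

3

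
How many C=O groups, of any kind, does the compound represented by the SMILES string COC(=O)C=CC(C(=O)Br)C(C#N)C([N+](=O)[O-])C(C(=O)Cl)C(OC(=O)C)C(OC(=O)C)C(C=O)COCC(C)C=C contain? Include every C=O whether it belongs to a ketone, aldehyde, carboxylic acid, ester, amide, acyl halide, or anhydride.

CH3OOC: ester, 1 C=O (running total 1).
CH(COBr): acyl halide, 1 C=O (running total 2).
CH(COCl): acyl halide, 1 C=O (running total 3).
CH(OCOCH3): ester, 1 C=O (running total 4).
CH(OCOCH3): ester, 1 C=O (running total 5).
CH(CHO): aldehyde, 1 C=O (running total 6).

6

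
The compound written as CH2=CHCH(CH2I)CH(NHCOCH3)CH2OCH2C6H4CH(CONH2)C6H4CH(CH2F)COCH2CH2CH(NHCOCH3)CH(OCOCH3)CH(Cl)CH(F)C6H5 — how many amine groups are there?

0

Reading the structure from left to right:
  CH2=CH: C=C double bond → alkene.
  CH(CH2I): pendant –CH2X: halogen on sp³ carbon → alkyl halide.
  CH(NHCOCH3): pendant –NHC(=O)CH3: N bonded to a carbonyl → amide (not amine).
  CH2OCH2: C–O–C with sp³ carbons on both sides and no adjacent C=O → ether.
  C6H4: para-disubstituted benzene ring → arene.
  CH(CONH2): pendant –CONH2: carbonyl C bonded to C and N → amide.
  C6H4: para-disubstituted benzene ring → arene.
  CH(CH2F): pendant –CH2X: halogen on sp³ carbon → alkyl halide.
  CO: –C(=O)– with carbon on both sides → ketone.
  CH(NHCOCH3): pendant –NHC(=O)CH3: N bonded to a carbonyl → amide (not amine).
  CH(OCOCH3): pendant –OC(=O)CH3: an acyloxy group → ester.
  CH(Cl): halogen on an sp³ carbon → alkyl halide.
  CH(F): halogen on an sp³ carbon → alkyl halide.
  C6H5: –C6H5 phenyl ring → arene.
No segment is a amine: CH(NHCOCH3) is amide, not amine; CH(CONH2) is amide, not amine; CH(NHCOCH3) is amide, not amine. → 0.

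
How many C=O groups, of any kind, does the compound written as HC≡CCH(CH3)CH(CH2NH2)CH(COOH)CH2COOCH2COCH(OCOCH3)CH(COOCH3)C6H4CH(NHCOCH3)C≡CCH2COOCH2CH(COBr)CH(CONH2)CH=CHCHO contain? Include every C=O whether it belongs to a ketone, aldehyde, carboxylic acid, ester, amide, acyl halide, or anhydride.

CH(COOH): carboxylic acid, 1 C=O (running total 1).
CH2COOCH2: ester, 1 C=O (running total 2).
CO: ketone, 1 C=O (running total 3).
CH(OCOCH3): ester, 1 C=O (running total 4).
CH(COOCH3): ester, 1 C=O (running total 5).
CH(NHCOCH3): amide, 1 C=O (running total 6).
CH2COOCH2: ester, 1 C=O (running total 7).
CH(COBr): acyl halide, 1 C=O (running total 8).
CH(CONH2): amide, 1 C=O (running total 9).
CHO: aldehyde, 1 C=O (running total 10).

10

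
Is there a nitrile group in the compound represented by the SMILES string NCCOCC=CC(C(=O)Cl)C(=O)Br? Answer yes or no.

no

–NH2 on an sp³ carbon with no adjacent C=O → amine.
C–O–C with sp³ carbons on both sides and no adjacent C=O → ether.
C=C double bond → alkene.
pendant –C(=O)X: carbonyl C bonded to C and halogen → acyl halide.
–C(=O)Br: carbonyl C bonded to C and to a halogen → acyl halide (not alkyl halide).
The groups actually present are: acyl halide, alkene, amine, ether.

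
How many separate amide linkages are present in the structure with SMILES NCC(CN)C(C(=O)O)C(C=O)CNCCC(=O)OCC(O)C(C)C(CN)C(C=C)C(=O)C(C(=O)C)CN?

0

–NH2 on an sp³ carbon with no adjacent C=O → amine.
pendant –CH2NH2: N on sp³ C, no adjacent C=O → amine.
pendant –COOH: carbonyl C bonded to C and –OH → carboxylic acid.
pendant –CHO: carbonyl C bonded to C and H → aldehyde.
C–N–C with sp³ carbons and no adjacent C=O → amine (secondary).
–C(=O)–O–C with C on the carbonyl side → ester.
–OH on an sp³ carbon → alcohol (secondary).
pendant –CH2NH2: N on sp³ C, no adjacent C=O → amine.
pendant –CH=CH2: C=C double bond → alkene.
–C(=O)– with carbon on both sides → ketone.
pendant –COCH3: carbonyl C bonded to two carbons → ketone.
–NH2 on an sp³ carbon with no adjacent C=O → amine.
No segment is a amide: H2NCH2 is amine, not amide; CH(CH2NH2) is amine, not amide; CH2NHCH2 is amine, not amide. → 0.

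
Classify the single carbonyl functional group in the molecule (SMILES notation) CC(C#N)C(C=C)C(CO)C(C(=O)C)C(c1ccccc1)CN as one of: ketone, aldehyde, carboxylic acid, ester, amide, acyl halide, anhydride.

ketone

The carbonyl is in the CH(COCH3) segment: pendant –COCH3: carbonyl C bonded to two carbons → ketone.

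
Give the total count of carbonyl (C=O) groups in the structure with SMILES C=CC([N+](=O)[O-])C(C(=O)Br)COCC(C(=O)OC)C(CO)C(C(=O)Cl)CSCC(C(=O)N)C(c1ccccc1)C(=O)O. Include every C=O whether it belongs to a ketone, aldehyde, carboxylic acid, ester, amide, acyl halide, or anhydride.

5

CH(COBr): acyl halide, 1 C=O (running total 1).
CH(COOCH3): ester, 1 C=O (running total 2).
CH(COCl): acyl halide, 1 C=O (running total 3).
CH(CONH2): amide, 1 C=O (running total 4).
COOH: carboxylic acid, 1 C=O (running total 5).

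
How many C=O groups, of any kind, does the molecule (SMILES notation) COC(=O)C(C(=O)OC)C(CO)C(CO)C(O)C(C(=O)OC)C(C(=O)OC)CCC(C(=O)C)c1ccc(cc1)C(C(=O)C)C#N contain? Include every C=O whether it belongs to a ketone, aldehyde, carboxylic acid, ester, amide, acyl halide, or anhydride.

CH3OOC: ester, 1 C=O (running total 1).
CH(COOCH3): ester, 1 C=O (running total 2).
CH(COOCH3): ester, 1 C=O (running total 3).
CH(COOCH3): ester, 1 C=O (running total 4).
CH(COCH3): ketone, 1 C=O (running total 5).
CH(COCH3): ketone, 1 C=O (running total 6).

6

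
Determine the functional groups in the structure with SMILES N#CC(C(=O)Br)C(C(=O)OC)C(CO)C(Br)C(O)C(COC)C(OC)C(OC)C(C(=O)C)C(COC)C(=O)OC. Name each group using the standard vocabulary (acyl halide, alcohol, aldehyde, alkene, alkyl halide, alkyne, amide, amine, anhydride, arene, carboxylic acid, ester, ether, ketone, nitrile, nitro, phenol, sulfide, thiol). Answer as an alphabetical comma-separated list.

Reading the structure from left to right:
  N≡C: N≡C–: carbon triple-bonded to nitrogen → nitrile.
  CH(COBr): pendant –C(=O)X: carbonyl C bonded to C and halogen → acyl halide.
  CH(COOCH3): pendant –COOCH3: carbonyl C bonded to C and –OCH3 → ester.
  CH(CH2OH): pendant –CH2OH on an sp³ backbone C → alcohol.
  CH(Br): halogen on an sp³ carbon → alkyl halide.
  CH(OH): –OH on an sp³ carbon → alcohol (secondary).
  CH(CH2OCH3): pendant –CH2OCH3: C–O–C linkage → ether.
  CH(OCH3): pendant –OCH3: C–O–C with sp³ C, no adjacent C=O → ether.
  CH(OCH3): pendant –OCH3: C–O–C with sp³ C, no adjacent C=O → ether.
  CH(COCH3): pendant –COCH3: carbonyl C bonded to two carbons → ketone.
  CH(CH2OCH3): pendant –CH2OCH3: C–O–C linkage → ether.
  COOCH3: –C(=O)OCH3: carbonyl C bonded to C and to –OCH3 → ester (not ketone + ether).

acyl halide, alcohol, alkyl halide, ester, ether, ketone, nitrile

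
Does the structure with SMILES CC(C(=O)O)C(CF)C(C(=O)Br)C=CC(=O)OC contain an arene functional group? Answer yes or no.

Reading the structure from left to right:
  CH(COOH): pendant –COOH: carbonyl C bonded to C and –OH → carboxylic acid.
  CH(CH2F): pendant –CH2X: halogen on sp³ carbon → alkyl halide.
  CH(COBr): pendant –C(=O)X: carbonyl C bonded to C and halogen → acyl halide.
  CH=CH: C=C double bond → alkene.
  COOCH3: –C(=O)OCH3: carbonyl C bonded to C and to –OCH3 → ester (not ketone + ether).
The groups actually present are: acyl halide, alkene, alkyl halide, carboxylic acid, ester.

no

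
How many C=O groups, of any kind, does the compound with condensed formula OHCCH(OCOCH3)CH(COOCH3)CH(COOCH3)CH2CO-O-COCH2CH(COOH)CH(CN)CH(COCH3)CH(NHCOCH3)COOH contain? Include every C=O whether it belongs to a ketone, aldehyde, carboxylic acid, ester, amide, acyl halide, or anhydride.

10

OHC: aldehyde, 1 C=O (running total 1).
CH(OCOCH3): ester, 1 C=O (running total 2).
CH(COOCH3): ester, 1 C=O (running total 3).
CH(COOCH3): ester, 1 C=O (running total 4).
CH2CO-O-COCH2: anhydride, 2 C=O (running total 6).
CH(COOH): carboxylic acid, 1 C=O (running total 7).
CH(COCH3): ketone, 1 C=O (running total 8).
CH(NHCOCH3): amide, 1 C=O (running total 9).
COOH: carboxylic acid, 1 C=O (running total 10).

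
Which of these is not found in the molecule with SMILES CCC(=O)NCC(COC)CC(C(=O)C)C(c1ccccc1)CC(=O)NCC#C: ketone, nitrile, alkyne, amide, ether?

nitrile

alkyne: present (C≡CH — C≡C triple bond → alkyne).
amide: present (CH2CONHCH2 — –C(=O)–N– linkage → amide (the N is not an amine)).
ketone: present (CH(COCH3) — pendant –COCH3: carbonyl C bonded to two carbons → ketone).
ether: present (CH(CH2OCH3) — pendant –CH2OCH3: C–O–C linkage → ether).
nitrile: absent. In C≡CH, the triple bond is C≡C, not C≡N.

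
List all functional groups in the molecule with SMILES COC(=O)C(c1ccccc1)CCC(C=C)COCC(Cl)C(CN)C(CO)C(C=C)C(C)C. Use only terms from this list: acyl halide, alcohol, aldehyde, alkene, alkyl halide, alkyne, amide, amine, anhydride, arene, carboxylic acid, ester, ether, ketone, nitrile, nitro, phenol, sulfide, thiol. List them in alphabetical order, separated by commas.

alcohol, alkene, alkyl halide, amine, arene, ester, ether

Working along the chain:
  CH3OOC: CH3O–C(=O)–: carbonyl C bonded to C and to –OCH3 → ester (not ketone + ether).
  CH(C6H5): pendant –C6H5: benzene ring → arene.
  CH(CH=CH2): pendant –CH=CH2: C=C double bond → alkene.
  CH2OCH2: C–O–C with sp³ carbons on both sides and no adjacent C=O → ether.
  CH(Cl): halogen on an sp³ carbon → alkyl halide.
  CH(CH2NH2): pendant –CH2NH2: N on sp³ C, no adjacent C=O → amine.
  CH(CH2OH): pendant –CH2OH on an sp³ backbone C → alcohol.
  CH(CH=CH2): pendant –CH=CH2: C=C double bond → alkene.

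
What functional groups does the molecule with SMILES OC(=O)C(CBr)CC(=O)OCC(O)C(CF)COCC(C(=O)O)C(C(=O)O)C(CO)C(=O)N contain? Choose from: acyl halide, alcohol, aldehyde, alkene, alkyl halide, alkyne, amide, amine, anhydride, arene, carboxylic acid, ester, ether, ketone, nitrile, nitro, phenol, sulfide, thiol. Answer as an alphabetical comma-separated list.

Reading the structure from left to right:
  HOOC: –COOH: carbonyl C bonded to –OH and C → carboxylic acid (the –OH is not a separate alcohol).
  CH(CH2Br): pendant –CH2X: halogen on sp³ carbon → alkyl halide.
  CH2COOCH2: –C(=O)–O–C with C on the carbonyl side → ester.
  CH(OH): –OH on an sp³ carbon → alcohol (secondary).
  CH(CH2F): pendant –CH2X: halogen on sp³ carbon → alkyl halide.
  CH2OCH2: C–O–C with sp³ carbons on both sides and no adjacent C=O → ether.
  CH(COOH): pendant –COOH: carbonyl C bonded to C and –OH → carboxylic acid.
  CH(COOH): pendant –COOH: carbonyl C bonded to C and –OH → carboxylic acid.
  CH(CH2OH): pendant –CH2OH on an sp³ backbone C → alcohol.
  CONH2: –C(=O)NH2: carbonyl C bonded to C and to N → amide (the N is not a separate amine).

alcohol, alkyl halide, amide, carboxylic acid, ester, ether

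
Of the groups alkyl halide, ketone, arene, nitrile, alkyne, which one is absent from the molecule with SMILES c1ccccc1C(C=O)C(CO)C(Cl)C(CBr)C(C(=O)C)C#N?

alkyne

nitrile: present (CN — –C≡N: carbon triple-bonded to nitrogen → nitrile).
alkyl halide: present (CH(Cl) — halogen on an sp³ carbon → alkyl halide).
arene: present (C6H5 — C6H5– phenyl ring → arene).
ketone: present (CH(COCH3) — pendant –COCH3: carbonyl C bonded to two carbons → ketone).
alkyne: absent. In CN, the triple bond is C≡N, not C≡C, so it is a nitrile.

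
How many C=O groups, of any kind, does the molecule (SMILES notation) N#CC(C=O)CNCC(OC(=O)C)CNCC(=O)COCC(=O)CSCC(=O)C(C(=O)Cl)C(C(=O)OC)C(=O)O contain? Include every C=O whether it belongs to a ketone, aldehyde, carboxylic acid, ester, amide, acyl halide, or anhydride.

CH(CHO): aldehyde, 1 C=O (running total 1).
CH(OCOCH3): ester, 1 C=O (running total 2).
CO: ketone, 1 C=O (running total 3).
CO: ketone, 1 C=O (running total 4).
CO: ketone, 1 C=O (running total 5).
CH(COCl): acyl halide, 1 C=O (running total 6).
CH(COOCH3): ester, 1 C=O (running total 7).
COOH: carboxylic acid, 1 C=O (running total 8).

8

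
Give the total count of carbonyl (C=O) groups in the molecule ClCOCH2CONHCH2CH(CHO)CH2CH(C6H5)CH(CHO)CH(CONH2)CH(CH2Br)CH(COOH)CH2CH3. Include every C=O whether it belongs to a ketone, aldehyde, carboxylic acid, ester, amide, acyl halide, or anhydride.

ClCO: acyl halide, 1 C=O (running total 1).
CH2CONHCH2: amide, 1 C=O (running total 2).
CH(CHO): aldehyde, 1 C=O (running total 3).
CH(CHO): aldehyde, 1 C=O (running total 4).
CH(CONH2): amide, 1 C=O (running total 5).
CH(COOH): carboxylic acid, 1 C=O (running total 6).

6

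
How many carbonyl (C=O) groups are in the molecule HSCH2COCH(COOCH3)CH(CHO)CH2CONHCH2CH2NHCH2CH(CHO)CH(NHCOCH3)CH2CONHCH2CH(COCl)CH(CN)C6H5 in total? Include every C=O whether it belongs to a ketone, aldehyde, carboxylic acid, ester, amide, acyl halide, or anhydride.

8

CO: ketone, 1 C=O (running total 1).
CH(COOCH3): ester, 1 C=O (running total 2).
CH(CHO): aldehyde, 1 C=O (running total 3).
CH2CONHCH2: amide, 1 C=O (running total 4).
CH(CHO): aldehyde, 1 C=O (running total 5).
CH(NHCOCH3): amide, 1 C=O (running total 6).
CH2CONHCH2: amide, 1 C=O (running total 7).
CH(COCl): acyl halide, 1 C=O (running total 8).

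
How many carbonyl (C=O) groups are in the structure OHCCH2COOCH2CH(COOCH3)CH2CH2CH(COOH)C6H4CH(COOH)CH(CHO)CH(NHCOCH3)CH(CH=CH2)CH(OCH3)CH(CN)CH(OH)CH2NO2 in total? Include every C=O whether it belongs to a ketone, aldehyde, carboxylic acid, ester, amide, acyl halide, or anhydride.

OHC: aldehyde, 1 C=O (running total 1).
CH2COOCH2: ester, 1 C=O (running total 2).
CH(COOCH3): ester, 1 C=O (running total 3).
CH(COOH): carboxylic acid, 1 C=O (running total 4).
CH(COOH): carboxylic acid, 1 C=O (running total 5).
CH(CHO): aldehyde, 1 C=O (running total 6).
CH(NHCOCH3): amide, 1 C=O (running total 7).

7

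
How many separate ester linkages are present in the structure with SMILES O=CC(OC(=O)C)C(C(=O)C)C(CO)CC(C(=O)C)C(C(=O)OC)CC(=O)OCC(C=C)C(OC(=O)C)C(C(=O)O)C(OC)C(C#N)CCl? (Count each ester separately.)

Reading the structure from left to right:
  OHC: terminal –CHO: carbonyl C bonded to H and C → aldehyde.
  CH(OCOCH3): pendant –OC(=O)CH3: an acyloxy group → ester.
  CH(COCH3): pendant –COCH3: carbonyl C bonded to two carbons → ketone.
  CH(CH2OH): pendant –CH2OH on an sp³ backbone C → alcohol.
  CH(COCH3): pendant –COCH3: carbonyl C bonded to two carbons → ketone.
  CH(COOCH3): pendant –COOCH3: carbonyl C bonded to C and –OCH3 → ester.
  CH2COOCH2: –C(=O)–O–C with C on the carbonyl side → ester.
  CH(CH=CH2): pendant –CH=CH2: C=C double bond → alkene.
  CH(OCOCH3): pendant –OC(=O)CH3: an acyloxy group → ester.
  CH(COOH): pendant –COOH: carbonyl C bonded to C and –OH → carboxylic acid.
  CH(OCH3): pendant –OCH3: C–O–C with sp³ C, no adjacent C=O → ether.
  CH(CN): pendant –C≡N: nitrile.
  CH2Cl: halogen on an sp³ carbon → alkyl halide.
Ester appears at: CH(OCOCH3), CH(COOCH3), CH2COOCH2, CH(OCOCH3) → 4.

4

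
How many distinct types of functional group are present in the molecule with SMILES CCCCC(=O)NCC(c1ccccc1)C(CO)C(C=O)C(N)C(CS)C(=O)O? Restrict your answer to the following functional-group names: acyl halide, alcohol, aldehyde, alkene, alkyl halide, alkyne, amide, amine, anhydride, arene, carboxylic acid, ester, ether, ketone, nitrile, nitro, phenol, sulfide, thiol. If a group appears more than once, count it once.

7

–C(=O)–N– linkage → amide (the N is not an amine).
pendant –C6H5: benzene ring → arene.
pendant –CH2OH on an sp³ backbone C → alcohol.
pendant –CHO: carbonyl C bonded to C and H → aldehyde.
–NH2 on an sp³ carbon with no adjacent C=O → amine.
pendant –CH2SH → thiol.
–COOH: carbonyl C bonded to –OH and C → carboxylic acid (the –OH is not a separate alcohol).
Distinct types present: alcohol, aldehyde, amide, amine, arene, carboxylic acid, thiol.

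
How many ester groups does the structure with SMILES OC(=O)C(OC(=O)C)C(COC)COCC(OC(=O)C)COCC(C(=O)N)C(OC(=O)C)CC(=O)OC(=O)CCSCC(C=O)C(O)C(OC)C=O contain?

3

–COOH: carbonyl C bonded to –OH and C → carboxylic acid (the –OH is not a separate alcohol).
pendant –OC(=O)CH3: an acyloxy group → ester.
pendant –CH2OCH3: C–O–C linkage → ether.
C–O–C with sp³ carbons on both sides and no adjacent C=O → ether.
pendant –OC(=O)CH3: an acyloxy group → ester.
C–O–C with sp³ carbons on both sides and no adjacent C=O → ether.
pendant –CONH2: carbonyl C bonded to C and N → amide.
pendant –OC(=O)CH3: an acyloxy group → ester.
two acyl groups sharing one oxygen, –C(=O)–O–C(=O)– → anhydride.
C–S–C linkage → sulfide (thioether).
pendant –CHO: carbonyl C bonded to C and H → aldehyde.
–OH on an sp³ carbon → alcohol (secondary).
pendant –OCH3: C–O–C with sp³ C, no adjacent C=O → ether.
terminal –CHO: carbonyl C bonded to H and C → aldehyde.
Ester appears at: CH(OCOCH3), CH(OCOCH3), CH(OCOCH3) → 3.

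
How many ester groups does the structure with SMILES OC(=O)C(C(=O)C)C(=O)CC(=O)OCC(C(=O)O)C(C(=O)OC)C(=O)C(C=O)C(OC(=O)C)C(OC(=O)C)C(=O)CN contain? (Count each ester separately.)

Reading the structure from left to right:
  HOOC: –COOH: carbonyl C bonded to –OH and C → carboxylic acid (the –OH is not a separate alcohol).
  CH(COCH3): pendant –COCH3: carbonyl C bonded to two carbons → ketone.
  CO: –C(=O)– with carbon on both sides → ketone.
  CH2COOCH2: –C(=O)–O–C with C on the carbonyl side → ester.
  CH(COOH): pendant –COOH: carbonyl C bonded to C and –OH → carboxylic acid.
  CH(COOCH3): pendant –COOCH3: carbonyl C bonded to C and –OCH3 → ester.
  CO: –C(=O)– with carbon on both sides → ketone.
  CH(CHO): pendant –CHO: carbonyl C bonded to C and H → aldehyde.
  CH(OCOCH3): pendant –OC(=O)CH3: an acyloxy group → ester.
  CH(OCOCH3): pendant –OC(=O)CH3: an acyloxy group → ester.
  CO: –C(=O)– with carbon on both sides → ketone.
  CH2NH2: –NH2 on an sp³ carbon with no adjacent C=O → amine.
Ester appears at: CH2COOCH2, CH(COOCH3), CH(OCOCH3), CH(OCOCH3) → 4.

4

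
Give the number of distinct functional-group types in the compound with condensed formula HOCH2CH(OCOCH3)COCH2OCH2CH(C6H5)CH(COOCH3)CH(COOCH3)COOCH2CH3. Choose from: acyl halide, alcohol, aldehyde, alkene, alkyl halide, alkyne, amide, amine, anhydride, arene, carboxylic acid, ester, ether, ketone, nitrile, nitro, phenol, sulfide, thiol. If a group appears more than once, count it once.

5

Taking each segment in turn:
  HOCH2: HO– on an sp³ carbon → alcohol.
  CH(OCOCH3): pendant –OC(=O)CH3: an acyloxy group → ester.
  CO: –C(=O)– with carbon on both sides → ketone.
  CH2OCH2: C–O–C with sp³ carbons on both sides and no adjacent C=O → ether.
  CH(C6H5): pendant –C6H5: benzene ring → arene.
  CH(COOCH3): pendant –COOCH3: carbonyl C bonded to C and –OCH3 → ester.
  CH(COOCH3): pendant –COOCH3: carbonyl C bonded to C and –OCH3 → ester.
  COOCH2CH3: –C(=O)OCH2CH3: carbonyl C bonded to C and to –OEt → ester.
Distinct types present: alcohol, arene, ester, ether, ketone.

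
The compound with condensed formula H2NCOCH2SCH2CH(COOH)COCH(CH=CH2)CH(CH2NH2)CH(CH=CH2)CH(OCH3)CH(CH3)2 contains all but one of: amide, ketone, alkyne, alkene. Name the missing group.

alkyne

amide: present (H2NCO — –C(=O)NH2: carbonyl C bonded to C and to N → amide (the N is not a separate amine)).
alkene: present (CH(CH=CH2) — pendant –CH=CH2: C=C double bond → alkene).
ketone: present (CO — –C(=O)– with carbon on both sides → ketone).
alkyne: no segment matches this pattern.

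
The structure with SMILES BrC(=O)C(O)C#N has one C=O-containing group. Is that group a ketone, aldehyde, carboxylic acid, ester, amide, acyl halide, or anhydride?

The carbonyl is in the BrCO segment: –C(=O)Br: carbonyl C bonded to C and to a halogen → acyl halide (not alkyl halide).

acyl halide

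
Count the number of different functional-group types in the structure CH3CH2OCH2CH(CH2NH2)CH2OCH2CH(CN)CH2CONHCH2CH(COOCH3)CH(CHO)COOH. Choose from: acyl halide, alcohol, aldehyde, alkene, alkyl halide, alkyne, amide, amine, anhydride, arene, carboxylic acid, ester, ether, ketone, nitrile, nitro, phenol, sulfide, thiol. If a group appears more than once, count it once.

7

C–O–C with sp³ carbons on both sides and no adjacent C=O → ether.
pendant –CH2NH2: N on sp³ C, no adjacent C=O → amine.
C–O–C with sp³ carbons on both sides and no adjacent C=O → ether.
pendant –C≡N: nitrile.
–C(=O)–N– linkage → amide (the N is not an amine).
pendant –COOCH3: carbonyl C bonded to C and –OCH3 → ester.
pendant –CHO: carbonyl C bonded to C and H → aldehyde.
–COOH: carbonyl C bonded to –OH and C → carboxylic acid (the –OH is not a separate alcohol).
Distinct types present: aldehyde, amide, amine, carboxylic acid, ester, ether, nitrile.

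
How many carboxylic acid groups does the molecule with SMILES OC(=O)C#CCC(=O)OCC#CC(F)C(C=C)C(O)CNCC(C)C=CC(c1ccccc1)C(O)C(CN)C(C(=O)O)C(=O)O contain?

3

Taking each segment in turn:
  HOOC: –COOH: carbonyl C bonded to –OH and C → carboxylic acid (the –OH is not a separate alcohol).
  C≡C: C≡C triple bond → alkyne.
  CH2COOCH2: –C(=O)–O–C with C on the carbonyl side → ester.
  C≡C: C≡C triple bond → alkyne.
  CH(F): halogen on an sp³ carbon → alkyl halide.
  CH(CH=CH2): pendant –CH=CH2: C=C double bond → alkene.
  CH(OH): –OH on an sp³ carbon → alcohol (secondary).
  CH2NHCH2: C–N–C with sp³ carbons and no adjacent C=O → amine (secondary).
  CH=CH: C=C double bond → alkene.
  CH(C6H5): pendant –C6H5: benzene ring → arene.
  CH(OH): –OH on an sp³ carbon → alcohol (secondary).
  CH(CH2NH2): pendant –CH2NH2: N on sp³ C, no adjacent C=O → amine.
  CH(COOH): pendant –COOH: carbonyl C bonded to C and –OH → carboxylic acid.
  COOH: –COOH: carbonyl C bonded to –OH and C → carboxylic acid (the –OH is not a separate alcohol).
Carboxylic acid appears at: HOOC, CH(COOH), COOH → 3.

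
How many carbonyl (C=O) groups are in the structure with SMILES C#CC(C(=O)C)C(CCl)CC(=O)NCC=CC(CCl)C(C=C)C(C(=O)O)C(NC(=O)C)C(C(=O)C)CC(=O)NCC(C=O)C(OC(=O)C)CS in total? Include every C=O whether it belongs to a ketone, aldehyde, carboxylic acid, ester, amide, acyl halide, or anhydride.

8

CH(COCH3): ketone, 1 C=O (running total 1).
CH2CONHCH2: amide, 1 C=O (running total 2).
CH(COOH): carboxylic acid, 1 C=O (running total 3).
CH(NHCOCH3): amide, 1 C=O (running total 4).
CH(COCH3): ketone, 1 C=O (running total 5).
CH2CONHCH2: amide, 1 C=O (running total 6).
CH(CHO): aldehyde, 1 C=O (running total 7).
CH(OCOCH3): ester, 1 C=O (running total 8).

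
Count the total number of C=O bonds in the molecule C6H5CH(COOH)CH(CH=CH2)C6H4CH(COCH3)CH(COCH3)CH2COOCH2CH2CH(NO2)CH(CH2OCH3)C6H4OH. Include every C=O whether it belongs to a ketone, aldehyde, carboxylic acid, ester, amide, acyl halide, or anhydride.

CH(COOH): carboxylic acid, 1 C=O (running total 1).
CH(COCH3): ketone, 1 C=O (running total 2).
CH(COCH3): ketone, 1 C=O (running total 3).
CH2COOCH2: ester, 1 C=O (running total 4).

4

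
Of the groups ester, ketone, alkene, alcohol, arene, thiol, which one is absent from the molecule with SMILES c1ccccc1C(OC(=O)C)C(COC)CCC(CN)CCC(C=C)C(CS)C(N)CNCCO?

alkene: present (CH(CH=CH2) — pendant –CH=CH2: C=C double bond → alkene).
ester: present (CH(OCOCH3) — pendant –OC(=O)CH3: an acyloxy group → ester).
thiol: present (CH(CH2SH) — pendant –CH2SH → thiol).
alcohol: present (CH2OH — –OH on an sp³ carbon → alcohol).
arene: present (C6H5 — C6H5– phenyl ring → arene).
ketone: absent. In CH(OCOCH3), the C=O is bonded to an –O–C group, which defines an ester, not a ketone.

ketone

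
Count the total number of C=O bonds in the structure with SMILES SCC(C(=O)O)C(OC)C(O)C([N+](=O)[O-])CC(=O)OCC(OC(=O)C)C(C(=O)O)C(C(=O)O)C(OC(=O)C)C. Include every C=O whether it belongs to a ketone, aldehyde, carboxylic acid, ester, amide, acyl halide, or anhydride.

6

CH(COOH): carboxylic acid, 1 C=O (running total 1).
CH2COOCH2: ester, 1 C=O (running total 2).
CH(OCOCH3): ester, 1 C=O (running total 3).
CH(COOH): carboxylic acid, 1 C=O (running total 4).
CH(COOH): carboxylic acid, 1 C=O (running total 5).
CH(OCOCH3): ester, 1 C=O (running total 6).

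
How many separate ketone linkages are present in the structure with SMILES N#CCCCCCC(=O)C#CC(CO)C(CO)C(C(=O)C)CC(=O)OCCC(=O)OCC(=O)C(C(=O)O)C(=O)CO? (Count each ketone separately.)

4

Reading the structure from left to right:
  N≡C: N≡C–: carbon triple-bonded to nitrogen → nitrile.
  CO: –C(=O)– with carbon on both sides → ketone.
  C≡C: C≡C triple bond → alkyne.
  CH(CH2OH): pendant –CH2OH on an sp³ backbone C → alcohol.
  CH(CH2OH): pendant –CH2OH on an sp³ backbone C → alcohol.
  CH(COCH3): pendant –COCH3: carbonyl C bonded to two carbons → ketone.
  CH2COOCH2: –C(=O)–O–C with C on the carbonyl side → ester.
  CH2COOCH2: –C(=O)–O–C with C on the carbonyl side → ester.
  CO: –C(=O)– with carbon on both sides → ketone.
  CH(COOH): pendant –COOH: carbonyl C bonded to C and –OH → carboxylic acid.
  CO: –C(=O)– with carbon on both sides → ketone.
  CH2OH: –OH on an sp³ carbon → alcohol.
Ketone appears at: CO, CH(COCH3), CO, CO → 4.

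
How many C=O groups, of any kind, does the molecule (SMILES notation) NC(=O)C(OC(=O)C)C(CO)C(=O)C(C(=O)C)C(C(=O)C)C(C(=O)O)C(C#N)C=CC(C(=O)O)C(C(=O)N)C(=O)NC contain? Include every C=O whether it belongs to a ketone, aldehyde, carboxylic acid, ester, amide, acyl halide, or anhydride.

H2NCO: amide, 1 C=O (running total 1).
CH(OCOCH3): ester, 1 C=O (running total 2).
CO: ketone, 1 C=O (running total 3).
CH(COCH3): ketone, 1 C=O (running total 4).
CH(COCH3): ketone, 1 C=O (running total 5).
CH(COOH): carboxylic acid, 1 C=O (running total 6).
CH(COOH): carboxylic acid, 1 C=O (running total 7).
CH(CONH2): amide, 1 C=O (running total 8).
CONHCH3: amide, 1 C=O (running total 9).

9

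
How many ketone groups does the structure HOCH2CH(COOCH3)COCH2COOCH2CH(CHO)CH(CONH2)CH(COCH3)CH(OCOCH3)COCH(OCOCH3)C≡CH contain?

Taking each segment in turn:
  HOCH2: HO– on an sp³ carbon → alcohol.
  CH(COOCH3): pendant –COOCH3: carbonyl C bonded to C and –OCH3 → ester.
  CO: –C(=O)– with carbon on both sides → ketone.
  CH2COOCH2: –C(=O)–O–C with C on the carbonyl side → ester.
  CH(CHO): pendant –CHO: carbonyl C bonded to C and H → aldehyde.
  CH(CONH2): pendant –CONH2: carbonyl C bonded to C and N → amide.
  CH(COCH3): pendant –COCH3: carbonyl C bonded to two carbons → ketone.
  CH(OCOCH3): pendant –OC(=O)CH3: an acyloxy group → ester.
  CO: –C(=O)– with carbon on both sides → ketone.
  CH(OCOCH3): pendant –OC(=O)CH3: an acyloxy group → ester.
  C≡CH: C≡C triple bond → alkyne.
Ketone appears at: CO, CH(COCH3), CO → 3.

3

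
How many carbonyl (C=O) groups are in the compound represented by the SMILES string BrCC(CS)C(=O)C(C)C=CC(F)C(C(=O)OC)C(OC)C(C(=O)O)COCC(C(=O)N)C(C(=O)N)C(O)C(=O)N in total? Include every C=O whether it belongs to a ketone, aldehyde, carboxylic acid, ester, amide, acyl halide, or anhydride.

6

CO: ketone, 1 C=O (running total 1).
CH(COOCH3): ester, 1 C=O (running total 2).
CH(COOH): carboxylic acid, 1 C=O (running total 3).
CH(CONH2): amide, 1 C=O (running total 4).
CH(CONH2): amide, 1 C=O (running total 5).
CONH2: amide, 1 C=O (running total 6).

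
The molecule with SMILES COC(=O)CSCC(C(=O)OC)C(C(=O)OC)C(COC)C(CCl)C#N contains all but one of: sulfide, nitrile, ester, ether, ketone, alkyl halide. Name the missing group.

alkyl halide: present (CH(CH2Cl) — pendant –CH2X: halogen on sp³ carbon → alkyl halide).
ester: present (CH3OOC — CH3O–C(=O)–: carbonyl C bonded to C and to –OCH3 → ester (not ketone + ether)).
nitrile: present (CN — –C≡N: carbon triple-bonded to nitrogen → nitrile).
ether: present (CH(CH2OCH3) — pendant –CH2OCH3: C–O–C linkage → ether).
sulfide: present (CH2SCH2 — C–S–C linkage → sulfide (thioether)).
ketone: absent. In each of CH3OOC and CH(COOCH3), the C=O is bonded to an –O–C group, which defines an ester, not a ketone.

ketone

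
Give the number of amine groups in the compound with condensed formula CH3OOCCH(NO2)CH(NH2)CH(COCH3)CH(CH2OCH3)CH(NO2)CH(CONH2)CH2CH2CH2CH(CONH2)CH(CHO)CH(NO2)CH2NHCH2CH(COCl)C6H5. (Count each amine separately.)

CH3O–C(=O)–: carbonyl C bonded to C and to –OCH3 → ester (not ketone + ether).
–NO2 on an sp³ carbon → nitro (the N=O is not a carbonyl).
–NH2 on an sp³ carbon with no adjacent C=O → amine.
pendant –COCH3: carbonyl C bonded to two carbons → ketone.
pendant –CH2OCH3: C–O–C linkage → ether.
–NO2 on an sp³ carbon → nitro (the N=O is not a carbonyl).
pendant –CONH2: carbonyl C bonded to C and N → amide.
pendant –CONH2: carbonyl C bonded to C and N → amide.
pendant –CHO: carbonyl C bonded to C and H → aldehyde.
–NO2 on an sp³ carbon → nitro (the N=O is not a carbonyl).
C–N–C with sp³ carbons and no adjacent C=O → amine (secondary).
pendant –C(=O)X: carbonyl C bonded to C and halogen → acyl halide.
–C6H5 phenyl ring → arene.
Amine appears at: CH(NH2), CH2NHCH2 → 2.

2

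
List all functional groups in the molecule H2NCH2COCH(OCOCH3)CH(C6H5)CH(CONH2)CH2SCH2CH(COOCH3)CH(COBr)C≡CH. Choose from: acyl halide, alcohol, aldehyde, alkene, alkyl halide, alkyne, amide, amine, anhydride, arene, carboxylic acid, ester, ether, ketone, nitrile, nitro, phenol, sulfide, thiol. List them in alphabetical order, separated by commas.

–NH2 on an sp³ carbon with no adjacent C=O → amine.
–C(=O)– with carbon on both sides → ketone.
pendant –OC(=O)CH3: an acyloxy group → ester.
pendant –C6H5: benzene ring → arene.
pendant –CONH2: carbonyl C bonded to C and N → amide.
C–S–C linkage → sulfide (thioether).
pendant –COOCH3: carbonyl C bonded to C and –OCH3 → ester.
pendant –C(=O)X: carbonyl C bonded to C and halogen → acyl halide.
C≡C triple bond → alkyne.

acyl halide, alkyne, amide, amine, arene, ester, ketone, sulfide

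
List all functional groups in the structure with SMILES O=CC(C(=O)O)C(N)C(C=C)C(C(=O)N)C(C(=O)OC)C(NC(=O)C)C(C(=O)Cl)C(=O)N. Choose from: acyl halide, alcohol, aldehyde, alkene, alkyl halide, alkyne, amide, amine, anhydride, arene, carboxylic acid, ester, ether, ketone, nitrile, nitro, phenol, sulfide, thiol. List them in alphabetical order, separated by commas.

terminal –CHO: carbonyl C bonded to H and C → aldehyde.
pendant –COOH: carbonyl C bonded to C and –OH → carboxylic acid.
–NH2 on an sp³ carbon with no adjacent C=O → amine.
pendant –CH=CH2: C=C double bond → alkene.
pendant –CONH2: carbonyl C bonded to C and N → amide.
pendant –COOCH3: carbonyl C bonded to C and –OCH3 → ester.
pendant –NHC(=O)CH3: N bonded to a carbonyl → amide (not amine).
pendant –C(=O)X: carbonyl C bonded to C and halogen → acyl halide.
–C(=O)NH2: carbonyl C bonded to C and to N → amide (the N is not a separate amine).

acyl halide, aldehyde, alkene, amide, amine, carboxylic acid, ester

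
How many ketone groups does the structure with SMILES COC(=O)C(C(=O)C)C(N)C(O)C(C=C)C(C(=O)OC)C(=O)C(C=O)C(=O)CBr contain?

3

Working along the chain:
  CH3OOC: CH3O–C(=O)–: carbonyl C bonded to C and to –OCH3 → ester (not ketone + ether).
  CH(COCH3): pendant –COCH3: carbonyl C bonded to two carbons → ketone.
  CH(NH2): –NH2 on an sp³ carbon with no adjacent C=O → amine.
  CH(OH): –OH on an sp³ carbon → alcohol (secondary).
  CH(CH=CH2): pendant –CH=CH2: C=C double bond → alkene.
  CH(COOCH3): pendant –COOCH3: carbonyl C bonded to C and –OCH3 → ester.
  CO: –C(=O)– with carbon on both sides → ketone.
  CH(CHO): pendant –CHO: carbonyl C bonded to C and H → aldehyde.
  CO: –C(=O)– with carbon on both sides → ketone.
  CH2Br: halogen on an sp³ carbon → alkyl halide.
Ketone appears at: CH(COCH3), CO, CO → 3.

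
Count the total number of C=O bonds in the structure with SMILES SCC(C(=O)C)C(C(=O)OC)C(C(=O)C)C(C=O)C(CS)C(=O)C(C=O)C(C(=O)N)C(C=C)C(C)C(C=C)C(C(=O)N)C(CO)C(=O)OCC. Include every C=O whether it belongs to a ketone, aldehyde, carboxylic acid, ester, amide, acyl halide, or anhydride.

CH(COCH3): ketone, 1 C=O (running total 1).
CH(COOCH3): ester, 1 C=O (running total 2).
CH(COCH3): ketone, 1 C=O (running total 3).
CH(CHO): aldehyde, 1 C=O (running total 4).
CO: ketone, 1 C=O (running total 5).
CH(CHO): aldehyde, 1 C=O (running total 6).
CH(CONH2): amide, 1 C=O (running total 7).
CH(CONH2): amide, 1 C=O (running total 8).
COOCH2CH3: ester, 1 C=O (running total 9).

9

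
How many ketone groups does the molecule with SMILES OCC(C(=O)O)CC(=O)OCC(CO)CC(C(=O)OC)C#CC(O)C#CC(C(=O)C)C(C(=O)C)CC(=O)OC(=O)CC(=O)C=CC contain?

Working along the chain:
  HOCH2: HO– on an sp³ carbon → alcohol.
  CH(COOH): pendant –COOH: carbonyl C bonded to C and –OH → carboxylic acid.
  CH2COOCH2: –C(=O)–O–C with C on the carbonyl side → ester.
  CH(CH2OH): pendant –CH2OH on an sp³ backbone C → alcohol.
  CH(COOCH3): pendant –COOCH3: carbonyl C bonded to C and –OCH3 → ester.
  C≡C: C≡C triple bond → alkyne.
  CH(OH): –OH on an sp³ carbon → alcohol (secondary).
  C≡C: C≡C triple bond → alkyne.
  CH(COCH3): pendant –COCH3: carbonyl C bonded to two carbons → ketone.
  CH(COCH3): pendant –COCH3: carbonyl C bonded to two carbons → ketone.
  CH2CO-O-COCH2: two acyl groups sharing one oxygen, –C(=O)–O–C(=O)– → anhydride.
  CO: –C(=O)– with carbon on both sides → ketone.
  CH=CH: C=C double bond → alkene.
Ketone appears at: CH(COCH3), CH(COCH3), CO → 3.

3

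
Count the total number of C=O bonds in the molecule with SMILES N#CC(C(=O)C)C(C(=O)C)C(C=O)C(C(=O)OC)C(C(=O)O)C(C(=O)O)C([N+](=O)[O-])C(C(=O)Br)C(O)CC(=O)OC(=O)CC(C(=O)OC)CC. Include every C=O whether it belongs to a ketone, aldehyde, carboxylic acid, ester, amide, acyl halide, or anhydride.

10

CH(COCH3): ketone, 1 C=O (running total 1).
CH(COCH3): ketone, 1 C=O (running total 2).
CH(CHO): aldehyde, 1 C=O (running total 3).
CH(COOCH3): ester, 1 C=O (running total 4).
CH(COOH): carboxylic acid, 1 C=O (running total 5).
CH(COOH): carboxylic acid, 1 C=O (running total 6).
CH(COBr): acyl halide, 1 C=O (running total 7).
CH2CO-O-COCH2: anhydride, 2 C=O (running total 9).
CH(COOCH3): ester, 1 C=O (running total 10).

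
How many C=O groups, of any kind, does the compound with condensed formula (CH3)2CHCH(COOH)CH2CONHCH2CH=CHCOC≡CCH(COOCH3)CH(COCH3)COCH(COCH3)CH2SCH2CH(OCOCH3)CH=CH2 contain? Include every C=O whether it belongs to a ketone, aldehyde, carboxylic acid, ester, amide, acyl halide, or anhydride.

8

CH(COOH): carboxylic acid, 1 C=O (running total 1).
CH2CONHCH2: amide, 1 C=O (running total 2).
CO: ketone, 1 C=O (running total 3).
CH(COOCH3): ester, 1 C=O (running total 4).
CH(COCH3): ketone, 1 C=O (running total 5).
CO: ketone, 1 C=O (running total 6).
CH(COCH3): ketone, 1 C=O (running total 7).
CH(OCOCH3): ester, 1 C=O (running total 8).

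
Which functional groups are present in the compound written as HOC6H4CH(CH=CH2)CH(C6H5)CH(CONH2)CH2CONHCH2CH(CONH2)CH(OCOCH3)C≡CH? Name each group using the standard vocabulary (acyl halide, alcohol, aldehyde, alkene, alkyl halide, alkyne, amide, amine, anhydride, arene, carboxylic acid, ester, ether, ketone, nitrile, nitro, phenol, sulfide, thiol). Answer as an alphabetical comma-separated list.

Reading the structure from left to right:
  HOC6H4: –OH attached directly to an aromatic ring → phenol (not alcohol); the ring itself is an arene.
  CH(CH=CH2): pendant –CH=CH2: C=C double bond → alkene.
  CH(C6H5): pendant –C6H5: benzene ring → arene.
  CH(CONH2): pendant –CONH2: carbonyl C bonded to C and N → amide.
  CH2CONHCH2: –C(=O)–N– linkage → amide (the N is not an amine).
  CH(CONH2): pendant –CONH2: carbonyl C bonded to C and N → amide.
  CH(OCOCH3): pendant –OC(=O)CH3: an acyloxy group → ester.
  C≡CH: C≡C triple bond → alkyne.

alkene, alkyne, amide, arene, ester, phenol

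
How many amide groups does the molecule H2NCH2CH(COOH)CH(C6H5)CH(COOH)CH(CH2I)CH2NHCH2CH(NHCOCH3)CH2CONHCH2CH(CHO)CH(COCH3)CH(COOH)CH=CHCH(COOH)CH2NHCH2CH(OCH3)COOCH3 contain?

Working along the chain:
  H2NCH2: –NH2 on an sp³ carbon with no adjacent C=O → amine.
  CH(COOH): pendant –COOH: carbonyl C bonded to C and –OH → carboxylic acid.
  CH(C6H5): pendant –C6H5: benzene ring → arene.
  CH(COOH): pendant –COOH: carbonyl C bonded to C and –OH → carboxylic acid.
  CH(CH2I): pendant –CH2X: halogen on sp³ carbon → alkyl halide.
  CH2NHCH2: C–N–C with sp³ carbons and no adjacent C=O → amine (secondary).
  CH(NHCOCH3): pendant –NHC(=O)CH3: N bonded to a carbonyl → amide (not amine).
  CH2CONHCH2: –C(=O)–N– linkage → amide (the N is not an amine).
  CH(CHO): pendant –CHO: carbonyl C bonded to C and H → aldehyde.
  CH(COCH3): pendant –COCH3: carbonyl C bonded to two carbons → ketone.
  CH(COOH): pendant –COOH: carbonyl C bonded to C and –OH → carboxylic acid.
  CH=CH: C=C double bond → alkene.
  CH(COOH): pendant –COOH: carbonyl C bonded to C and –OH → carboxylic acid.
  CH2NHCH2: C–N–C with sp³ carbons and no adjacent C=O → amine (secondary).
  CH(OCH3): pendant –OCH3: C–O–C with sp³ C, no adjacent C=O → ether.
  COOCH3: –C(=O)OCH3: carbonyl C bonded to C and to –OCH3 → ester (not ketone + ether).
Amide appears at: CH(NHCOCH3), CH2CONHCH2 → 2.

2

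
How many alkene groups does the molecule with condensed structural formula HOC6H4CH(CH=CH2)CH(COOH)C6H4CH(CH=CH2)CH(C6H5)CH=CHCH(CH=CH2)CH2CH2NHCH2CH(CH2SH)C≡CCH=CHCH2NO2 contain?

Taking each segment in turn:
  HOC6H4: –OH attached directly to an aromatic ring → phenol (not alcohol); the ring itself is an arene.
  CH(CH=CH2): pendant –CH=CH2: C=C double bond → alkene.
  CH(COOH): pendant –COOH: carbonyl C bonded to C and –OH → carboxylic acid.
  C6H4: para-disubstituted benzene ring → arene.
  CH(CH=CH2): pendant –CH=CH2: C=C double bond → alkene.
  CH(C6H5): pendant –C6H5: benzene ring → arene.
  CH=CH: C=C double bond → alkene.
  CH(CH=CH2): pendant –CH=CH2: C=C double bond → alkene.
  CH2NHCH2: C–N–C with sp³ carbons and no adjacent C=O → amine (secondary).
  CH(CH2SH): pendant –CH2SH → thiol.
  C≡C: C≡C triple bond → alkyne.
  CH=CH: C=C double bond → alkene.
  CH2NO2: –NO2 on carbon → nitro group.
Alkene appears at: CH(CH=CH2), CH(CH=CH2), CH=CH, CH(CH=CH2), CH=CH → 5.

5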